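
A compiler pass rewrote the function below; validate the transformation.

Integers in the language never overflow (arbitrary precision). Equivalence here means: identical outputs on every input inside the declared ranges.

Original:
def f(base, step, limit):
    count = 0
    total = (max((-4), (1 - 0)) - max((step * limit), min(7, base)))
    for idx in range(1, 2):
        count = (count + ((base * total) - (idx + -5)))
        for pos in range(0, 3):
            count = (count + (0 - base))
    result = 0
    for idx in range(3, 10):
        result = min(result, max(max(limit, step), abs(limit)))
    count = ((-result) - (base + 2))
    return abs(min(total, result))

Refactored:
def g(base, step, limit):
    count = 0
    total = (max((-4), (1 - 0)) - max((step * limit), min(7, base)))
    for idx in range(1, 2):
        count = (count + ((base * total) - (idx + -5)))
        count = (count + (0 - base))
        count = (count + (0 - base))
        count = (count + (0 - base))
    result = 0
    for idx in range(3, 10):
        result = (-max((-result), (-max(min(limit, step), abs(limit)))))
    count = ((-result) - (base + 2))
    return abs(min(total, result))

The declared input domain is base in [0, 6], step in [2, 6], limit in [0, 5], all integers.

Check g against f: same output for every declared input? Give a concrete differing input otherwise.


The edit looks behavioral (`max(limit, step)` became `min(limit, step)`), but over these ranges it never changes the outcome.
One worked example (base=1, step=5, limit=2) — f: count becomes 0; next total becomes -9; next at idx=1:; next count becomes -5; next at pos=0:; next count becomes -6; next at pos=1:; next count becomes -7; next at pos=2:; next count becomes -8; next result becomes 0; next at idx=3:; next result becomes 0; next at idx=4:; next result becomes 0; next at idx=5:; next result becomes 0; next at idx=6:; next result becomes 0; next at idx=7:; next result becomes 0; next at idx=8:; next result becomes 0; next at idx=9:; next result becomes 0; next count becomes -3; next final value 9; g: count becomes 0; next total becomes -9; next at idx=1:; next count becomes -5; next count becomes -6; next count becomes -7; next count becomes -8; next result becomes 0; next at idx=3:; next result becomes 0; next at idx=4:; next result becomes 0; next at idx=5:; next result becomes 0; next at idx=6:; next result becomes 0; next at idx=7:; next result becomes 0; next at idx=8:; next result becomes 0; next at idx=9:; next result becomes 0; next count becomes -3; next final value 9; agreement on 9.
An exhaustive pass over the 210 declared inputs shows identical outputs.
verdict: equivalent


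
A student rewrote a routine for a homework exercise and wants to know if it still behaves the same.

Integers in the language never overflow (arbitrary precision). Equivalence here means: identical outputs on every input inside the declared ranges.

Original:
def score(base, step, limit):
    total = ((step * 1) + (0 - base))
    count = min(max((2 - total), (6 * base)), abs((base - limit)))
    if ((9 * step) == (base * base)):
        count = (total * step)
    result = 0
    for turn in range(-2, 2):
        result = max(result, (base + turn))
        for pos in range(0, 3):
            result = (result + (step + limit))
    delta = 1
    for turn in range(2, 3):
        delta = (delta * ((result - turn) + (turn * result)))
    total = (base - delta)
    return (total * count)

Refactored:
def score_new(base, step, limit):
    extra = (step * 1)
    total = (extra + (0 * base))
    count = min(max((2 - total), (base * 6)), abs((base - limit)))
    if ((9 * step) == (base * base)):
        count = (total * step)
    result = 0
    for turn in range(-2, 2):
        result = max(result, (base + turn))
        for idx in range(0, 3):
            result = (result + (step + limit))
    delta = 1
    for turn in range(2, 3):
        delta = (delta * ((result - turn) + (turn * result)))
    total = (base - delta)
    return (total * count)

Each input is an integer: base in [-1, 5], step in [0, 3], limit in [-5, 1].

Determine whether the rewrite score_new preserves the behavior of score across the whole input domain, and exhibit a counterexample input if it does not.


Run the pair on base=-1, step=0, limit=-5.
score: total = 1; count = 1; ((9 * step) == (base * base)) -> false; result = 0; [turn=-2]; result = 0; [pos=0]; result = -5; [pos=1]; result = -10; [pos=2]; result = -15; [turn=-1]; result = -2; [pos=0]; result = -7; [pos=1]; result = -12; [pos=2]; result = -17; [turn=0]; result = -1; [pos=0]; result = -6; [pos=1]; result = -11; [pos=2]; result = -16; [turn=1]; result = 0; [pos=0]; result = -5; [pos=1]; result = -10; [pos=2]; result = -15; delta = 1; [turn=2]; delta = -47; total = 46; return 46
score_new: extra = 0; total = 0; count = 2; ((9 * step) == (base * base)) -> false; result = 0; [turn=-2]; result = 0; [idx=0]; result = -5; [idx=1]; result = -10; [idx=2]; result = -15; [turn=-1]; result = -2; [idx=0]; result = -7; [idx=1]; result = -12; [idx=2]; result = -17; [turn=0]; result = -1; [idx=0]; result = -6; [idx=1]; result = -11; [idx=2]; result = -16; [turn=1]; result = 0; [idx=0]; result = -5; [idx=1]; result = -10; [idx=2]; result = -15; delta = 1; [turn=2]; delta = -47; total = 46; return 92
46 against 92: the behavior changed.
verdict: not equivalent; witness: base=-1, step=0, limit=-5


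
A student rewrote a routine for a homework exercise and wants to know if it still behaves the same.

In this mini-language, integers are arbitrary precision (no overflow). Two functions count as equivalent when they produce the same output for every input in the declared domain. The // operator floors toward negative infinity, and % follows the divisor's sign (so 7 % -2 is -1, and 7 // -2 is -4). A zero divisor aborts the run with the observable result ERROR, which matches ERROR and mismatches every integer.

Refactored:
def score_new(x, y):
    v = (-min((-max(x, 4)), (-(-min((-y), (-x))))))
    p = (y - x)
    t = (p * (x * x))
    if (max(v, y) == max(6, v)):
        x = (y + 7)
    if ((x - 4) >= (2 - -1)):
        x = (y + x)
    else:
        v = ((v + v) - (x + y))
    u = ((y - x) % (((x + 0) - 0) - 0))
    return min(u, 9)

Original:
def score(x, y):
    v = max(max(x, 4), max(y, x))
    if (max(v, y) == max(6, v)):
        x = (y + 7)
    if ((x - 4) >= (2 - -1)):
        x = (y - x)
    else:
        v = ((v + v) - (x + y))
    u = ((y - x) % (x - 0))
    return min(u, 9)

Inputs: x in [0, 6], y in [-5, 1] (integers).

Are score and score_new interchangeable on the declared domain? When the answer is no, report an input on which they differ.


Not equivalent: x=6, y=1 separates them (-6 vs 1).
score: v becomes 6; next (max(v, y) == max(6, v)) evaluates to true; next x becomes 8; next ((x - 4) >= (2 - -1)) evaluates to true; next x becomes -7; next u becomes -6; next final value -6
score_new: v becomes 6; next p becomes -5; next t becomes -180; next (max(v, y) == max(6, v)) evaluates to true; next x becomes 8; next ((x - 4) >= (2 - -1)) evaluates to true; next x becomes 9; next u becomes 1; next final value 1
verdict: not equivalent; witness: x=6, y=1


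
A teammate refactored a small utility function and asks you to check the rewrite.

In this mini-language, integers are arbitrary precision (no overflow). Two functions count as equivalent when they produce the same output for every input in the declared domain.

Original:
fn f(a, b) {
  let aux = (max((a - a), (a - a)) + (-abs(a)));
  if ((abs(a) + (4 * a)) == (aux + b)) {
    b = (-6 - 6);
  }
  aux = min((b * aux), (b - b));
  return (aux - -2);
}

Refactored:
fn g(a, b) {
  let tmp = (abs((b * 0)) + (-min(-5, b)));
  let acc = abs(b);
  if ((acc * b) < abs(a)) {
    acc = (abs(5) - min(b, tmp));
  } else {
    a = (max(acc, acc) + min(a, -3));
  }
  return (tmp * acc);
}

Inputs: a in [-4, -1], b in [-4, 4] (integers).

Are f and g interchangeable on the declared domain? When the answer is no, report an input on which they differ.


At a=-4, b=-4: f gives 2, g gives 45.
verdict: not equivalent; witness: a=-4, b=-4


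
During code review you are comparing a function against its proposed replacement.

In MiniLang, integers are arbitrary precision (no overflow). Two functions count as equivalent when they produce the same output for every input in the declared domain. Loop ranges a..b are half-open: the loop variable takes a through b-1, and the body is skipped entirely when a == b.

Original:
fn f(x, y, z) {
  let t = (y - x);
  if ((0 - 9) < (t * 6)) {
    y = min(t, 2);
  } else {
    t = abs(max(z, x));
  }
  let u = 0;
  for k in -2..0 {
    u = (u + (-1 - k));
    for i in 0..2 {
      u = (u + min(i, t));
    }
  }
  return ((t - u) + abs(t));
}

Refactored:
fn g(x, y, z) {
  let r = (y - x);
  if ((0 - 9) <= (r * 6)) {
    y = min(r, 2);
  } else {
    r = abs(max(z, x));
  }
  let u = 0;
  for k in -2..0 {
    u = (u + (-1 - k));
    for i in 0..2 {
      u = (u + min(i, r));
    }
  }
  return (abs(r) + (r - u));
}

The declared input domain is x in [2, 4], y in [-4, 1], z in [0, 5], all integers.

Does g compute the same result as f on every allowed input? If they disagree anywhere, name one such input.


Whatever the rewrite altered, no input in the stated domain can expose a difference.
Tracing x=2, y=-2, z=5: f: t = -4; ((0 - 9) < (t * 6)) -> false; t = 5; u = 0; [k=-2]; u = 1; [i=0]; u = 1; [i=1]; u = 2; [k=-1]; u = 2; [i=0]; u = 2; [i=1]; u = 3; return 7 | g: r = -4; ((0 - 9) <= (r * 6)) -> false; r = 5; u = 0; [k=-2]; u = 1; [i=0]; u = 1; [i=1]; u = 2; [k=-1]; u = 2; [i=0]; u = 2; [i=1]; u = 3; return 7 — matching result 7.
Sweeping the whole domain (108 inputs) finds no disagreement.
verdict: equivalent


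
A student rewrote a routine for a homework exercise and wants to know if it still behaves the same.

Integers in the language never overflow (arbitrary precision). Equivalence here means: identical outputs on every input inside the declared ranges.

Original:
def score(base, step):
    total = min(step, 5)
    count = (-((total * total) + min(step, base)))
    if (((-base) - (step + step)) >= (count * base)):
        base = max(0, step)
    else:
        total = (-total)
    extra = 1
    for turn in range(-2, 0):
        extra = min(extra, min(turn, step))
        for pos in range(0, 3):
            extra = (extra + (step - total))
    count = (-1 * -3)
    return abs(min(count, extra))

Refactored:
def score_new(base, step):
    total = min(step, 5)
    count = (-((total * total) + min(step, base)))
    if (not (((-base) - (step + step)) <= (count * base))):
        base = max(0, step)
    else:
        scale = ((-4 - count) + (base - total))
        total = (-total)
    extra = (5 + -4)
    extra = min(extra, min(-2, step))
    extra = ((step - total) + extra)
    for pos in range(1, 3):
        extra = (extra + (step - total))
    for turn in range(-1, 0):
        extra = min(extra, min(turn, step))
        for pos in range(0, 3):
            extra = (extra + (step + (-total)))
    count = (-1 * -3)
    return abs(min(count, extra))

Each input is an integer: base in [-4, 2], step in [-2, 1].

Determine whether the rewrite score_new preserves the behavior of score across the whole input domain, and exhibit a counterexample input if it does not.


The rewrite breaks on base=2, step=-1, where the results are 2 and 14.
score: total := -1 | count := 0 | (((-base) - (step + step)) >= (count * base)): true | base := 0 | extra := 1 | iter turn=-2: | extra := -2 | iter pos=0: | extra := -2 | iter pos=1: | extra := -2 | iter pos=2: | extra := -2 | iter turn=-1: | extra := -2 | iter pos=0: | extra := -2 | iter pos=1: | extra := -2 | iter pos=2: | extra := -2 | count := 3 | result 2
score_new: total := -1 | count := 0 | (not (((-base) - (step + step)) <= (count * base))): false | scale := -1 | total := 1 | extra := 1 | extra := -2 | extra := -4 | iter pos=1: | extra := -6 | iter pos=2: | extra := -8 | iter turn=-1: | extra := -8 | iter pos=0: | extra := -10 | iter pos=1: | extra := -12 | iter pos=2: | extra := -14 | count := 3 | result 14
verdict: not equivalent; witness: base=2, step=-1


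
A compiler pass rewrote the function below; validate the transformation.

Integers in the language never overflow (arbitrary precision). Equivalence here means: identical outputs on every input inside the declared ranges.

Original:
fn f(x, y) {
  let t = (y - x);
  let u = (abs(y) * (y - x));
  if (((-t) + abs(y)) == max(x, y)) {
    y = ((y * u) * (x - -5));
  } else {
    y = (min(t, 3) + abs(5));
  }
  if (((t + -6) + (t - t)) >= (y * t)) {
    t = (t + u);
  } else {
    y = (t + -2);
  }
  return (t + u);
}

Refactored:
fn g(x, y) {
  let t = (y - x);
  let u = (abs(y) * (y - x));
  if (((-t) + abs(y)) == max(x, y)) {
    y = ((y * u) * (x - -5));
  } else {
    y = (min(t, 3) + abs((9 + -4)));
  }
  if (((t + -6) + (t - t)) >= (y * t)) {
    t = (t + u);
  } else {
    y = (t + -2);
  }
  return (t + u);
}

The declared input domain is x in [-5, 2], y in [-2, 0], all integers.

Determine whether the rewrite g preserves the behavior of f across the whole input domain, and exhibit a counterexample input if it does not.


Comparing the listings, the differences include: constant usage differs, arithmetic usage differs.
One worked example (x=-1, y=-1) — f: t = 0; u = 0; (((-t) + abs(y)) == max(x, y)) -> false; y = 5; (((t + -6) + (t - t)) >= (y * t)) -> false; y = -2; return 0; g: t = 0; u = 0; (((-t) + abs(y)) == max(x, y)) -> false; y = 5; (((t + -6) + (t - t)) >= (y * t)) -> false; y = -2; return 0; agreement on 0.
Sweeping the whole domain (24 inputs) finds no disagreement.
verdict: equivalent


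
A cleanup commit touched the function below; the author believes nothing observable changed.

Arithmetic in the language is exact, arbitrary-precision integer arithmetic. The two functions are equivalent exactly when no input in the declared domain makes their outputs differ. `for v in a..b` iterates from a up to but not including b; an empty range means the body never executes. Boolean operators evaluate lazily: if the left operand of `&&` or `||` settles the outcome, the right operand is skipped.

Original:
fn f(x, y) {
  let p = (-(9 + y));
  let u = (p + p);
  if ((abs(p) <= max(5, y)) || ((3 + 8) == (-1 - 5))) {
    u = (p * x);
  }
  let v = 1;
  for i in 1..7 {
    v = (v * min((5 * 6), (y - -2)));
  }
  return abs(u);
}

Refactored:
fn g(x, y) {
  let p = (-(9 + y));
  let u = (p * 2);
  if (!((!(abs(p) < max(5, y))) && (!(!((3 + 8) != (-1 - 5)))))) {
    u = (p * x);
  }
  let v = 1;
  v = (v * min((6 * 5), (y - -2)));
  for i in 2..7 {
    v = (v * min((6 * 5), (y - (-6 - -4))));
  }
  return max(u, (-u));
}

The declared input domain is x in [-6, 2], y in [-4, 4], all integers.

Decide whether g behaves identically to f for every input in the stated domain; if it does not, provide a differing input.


The rewrite breaks on x=-6, y=-4, where the results are 30 and 10.
f: p := -5 | u := -10 | ((abs(p) <= max(5, y)) || ((3 + 8) == (-1 - 5))): true | u := 30 | v := 1 | iter i=1: | v := -2 | iter i=2: | v := 4 | iter i=3: | v := -8 | iter i=4: | v := 16 | iter i=5: | v := -32 | iter i=6: | v := 64 | result 30
g: p := -5 | u := -10 | (!((!(abs(p) < max(5, y))) && (!(!((3 + 8) != (-1 - 5)))))): false | v := 1 | v := -2 | iter i=2: | v := 4 | iter i=3: | v := -8 | iter i=4: | v := 16 | iter i=5: | v := -32 | iter i=6: | v := 64 | result 10
verdict: not equivalent; witness: x=-6, y=-4


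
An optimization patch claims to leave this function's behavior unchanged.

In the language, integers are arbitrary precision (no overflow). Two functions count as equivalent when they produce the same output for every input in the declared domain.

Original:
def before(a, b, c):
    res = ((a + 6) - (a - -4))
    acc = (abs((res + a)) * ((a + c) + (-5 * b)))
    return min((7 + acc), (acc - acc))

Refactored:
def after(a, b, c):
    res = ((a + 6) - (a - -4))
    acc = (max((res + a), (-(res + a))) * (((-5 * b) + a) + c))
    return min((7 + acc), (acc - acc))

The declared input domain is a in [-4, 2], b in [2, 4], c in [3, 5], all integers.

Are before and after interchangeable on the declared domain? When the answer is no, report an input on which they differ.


The two versions differ — the changes include arithmetic usage differs, min/max/abs usage differs.
One worked example (a=-2, b=4, c=3) — before: res := 2 | acc := 0 | result 0; after: res := 2 | acc := 0 | result 0; agreement on 0.
Every one of the 63 inputs gives matching results.
verdict: equivalent


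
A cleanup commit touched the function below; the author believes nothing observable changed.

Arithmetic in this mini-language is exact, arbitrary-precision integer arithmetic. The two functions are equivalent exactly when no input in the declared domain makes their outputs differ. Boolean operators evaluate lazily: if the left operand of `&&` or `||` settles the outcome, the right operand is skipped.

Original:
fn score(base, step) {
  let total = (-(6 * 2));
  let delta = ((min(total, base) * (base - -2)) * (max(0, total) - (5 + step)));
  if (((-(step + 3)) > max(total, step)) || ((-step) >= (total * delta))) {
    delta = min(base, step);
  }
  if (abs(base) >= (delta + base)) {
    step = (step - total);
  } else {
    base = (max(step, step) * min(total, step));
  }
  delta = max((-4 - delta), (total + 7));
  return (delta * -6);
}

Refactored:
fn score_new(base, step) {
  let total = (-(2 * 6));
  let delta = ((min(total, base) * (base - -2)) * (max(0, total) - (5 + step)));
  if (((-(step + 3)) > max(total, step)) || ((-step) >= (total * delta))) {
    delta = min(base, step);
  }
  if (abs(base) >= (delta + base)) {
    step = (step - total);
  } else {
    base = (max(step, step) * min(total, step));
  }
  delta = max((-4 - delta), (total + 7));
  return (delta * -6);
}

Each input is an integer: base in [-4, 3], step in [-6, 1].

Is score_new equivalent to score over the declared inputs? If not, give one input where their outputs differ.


This is a faithful refactor — same computation, different form, but the computed results match everywhere.
Spot check at base=-1, step=-6 — score: total = -12; delta = -12; (((-(step + 3)) > max(total, step)) || ((-step) >= (total * delta))) -> true; delta = -6; (abs(base) >= (delta + base)) -> true; step = 6; delta = 2; return -12. score_new: total = -12; delta = -12; (((-(step + 3)) > max(total, step)) || ((-step) >= (total * delta))) -> true; delta = -6; (abs(base) >= (delta + base)) -> true; step = 6; delta = 2; return -12. Both give -12.
An exhaustive pass over the 64 declared inputs shows identical outputs.
verdict: equivalent


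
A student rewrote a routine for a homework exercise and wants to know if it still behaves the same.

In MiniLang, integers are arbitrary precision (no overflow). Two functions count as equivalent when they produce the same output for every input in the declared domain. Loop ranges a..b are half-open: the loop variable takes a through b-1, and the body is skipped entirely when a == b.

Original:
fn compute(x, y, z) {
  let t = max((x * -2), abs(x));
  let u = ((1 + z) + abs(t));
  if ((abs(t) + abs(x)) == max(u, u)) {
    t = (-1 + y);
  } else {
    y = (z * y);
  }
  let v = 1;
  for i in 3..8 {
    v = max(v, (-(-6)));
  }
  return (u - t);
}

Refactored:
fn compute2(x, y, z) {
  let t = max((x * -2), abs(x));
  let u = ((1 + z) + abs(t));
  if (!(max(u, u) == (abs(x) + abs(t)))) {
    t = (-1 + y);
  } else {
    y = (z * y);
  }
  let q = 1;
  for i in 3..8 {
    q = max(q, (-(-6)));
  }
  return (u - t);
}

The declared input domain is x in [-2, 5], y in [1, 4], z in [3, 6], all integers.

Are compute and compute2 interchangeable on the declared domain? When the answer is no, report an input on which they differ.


There is a counterexample at x=-2, y=1, z=3: 4 on one side, 8 on the other.
compute: t becomes 4; next u becomes 8; next ((abs(t) + abs(x)) == max(u, u)) evaluates to false; next y becomes 3; next v becomes 1; next at i=3:; next v becomes 6; next at i=4:; next v becomes 6; next at i=5:; next v becomes 6; next at i=6:; next v becomes 6; next at i=7:; next v becomes 6; next final value 4
compute2: t becomes 4; next u becomes 8; next (!(max(u, u) == (abs(x) + abs(t)))) evaluates to true; next t becomes 0; next q becomes 1; next at i=3:; next q becomes 6; next at i=4:; next q becomes 6; next at i=5:; next q becomes 6; next at i=6:; next q becomes 6; next at i=7:; next q becomes 6; next final value 8
verdict: not equivalent; witness: x=-2, y=1, z=3


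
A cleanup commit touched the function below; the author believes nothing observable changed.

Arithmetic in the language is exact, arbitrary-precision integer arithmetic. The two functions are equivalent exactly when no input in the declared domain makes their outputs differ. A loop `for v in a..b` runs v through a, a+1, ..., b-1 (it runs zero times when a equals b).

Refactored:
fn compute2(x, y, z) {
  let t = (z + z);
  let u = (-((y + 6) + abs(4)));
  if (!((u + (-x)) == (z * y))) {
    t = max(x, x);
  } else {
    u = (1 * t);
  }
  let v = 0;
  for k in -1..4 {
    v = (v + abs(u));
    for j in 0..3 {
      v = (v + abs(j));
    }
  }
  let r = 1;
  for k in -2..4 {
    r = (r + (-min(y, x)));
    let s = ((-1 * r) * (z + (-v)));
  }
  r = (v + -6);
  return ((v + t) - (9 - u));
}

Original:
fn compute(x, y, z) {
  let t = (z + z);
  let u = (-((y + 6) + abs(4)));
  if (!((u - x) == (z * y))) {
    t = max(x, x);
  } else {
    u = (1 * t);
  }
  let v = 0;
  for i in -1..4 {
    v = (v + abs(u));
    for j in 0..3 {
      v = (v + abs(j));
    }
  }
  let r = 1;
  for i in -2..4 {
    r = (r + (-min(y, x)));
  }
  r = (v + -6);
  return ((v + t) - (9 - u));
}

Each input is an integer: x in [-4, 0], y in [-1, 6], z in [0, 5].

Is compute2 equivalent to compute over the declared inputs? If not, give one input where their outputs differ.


Equivalent — the differences include local variable names differ; and constant usage differs; and statement counts differ; and arithmetic usage differs, yet no declared input distinguishes the two.
Spot check at x=-1, y=0, z=3 — compute: t=6, then u=-10, then (!((u - x) == (z * y))) is true, then t=-1, then v=0, then (i=-1), then v=10, then (j=0), then v=10, then (j=1), then v=11, then (j=2), then v=13, then (i=0), then v=23, then (j=0), then v=23, then (j=1), then v=24, then (j=2), then v=26, then (i=1), then v=36, then (j=0), then v=36, then (j=1), then v=37, then (j=2), then v=39, then (i=2), then v=49, then (j=0), then v=49, then (j=1), then v=50, then (j=2), then v=52, then (i=3), then v=62, then (j=0), then v=62, then (j=1), then v=63, then (j=2), then v=65, then r=1, then (i=-2), then r=2, then (i=-1), then r=3, then (i=0), then r=4, then (i=1), then r=5, then (i=2), then r=6, then (i=3), then r=7, then r=59, then returns 45. compute2: t=6, then u=-10, then (!((u + (-x)) == (z * y))) is true, then t=-1, then v=0, then (k=-1), then v=10, then (j=0), then v=10, then (j=1), then v=11, then (j=2), then v=13, then (k=0), then v=23, then (j=0), then v=23, then (j=1), then v=24, then (j=2), then v=26, then (k=1), then v=36, then (j=0), then v=36, then (j=1), then v=37, then (j=2), then v=39, then (k=2), then v=49, then (j=0), then v=49, then (j=1), then v=50, then (j=2), then v=52, then (k=3), then v=62, then (j=0), then v=62, then (j=1), then v=63, then (j=2), then v=65, then r=1, then (k=-2), then r=2, then s=124, then (k=-1), then r=3, then s=186, then (k=0), then r=4, then s=248, then (k=1), then r=5, then s=310, then (k=2), then r=6, then s=372, then (k=3), then r=7, then s=434, then r=59, then returns 45. Both give 45.
Every one of the 240 inputs gives matching results.
verdict: equivalent


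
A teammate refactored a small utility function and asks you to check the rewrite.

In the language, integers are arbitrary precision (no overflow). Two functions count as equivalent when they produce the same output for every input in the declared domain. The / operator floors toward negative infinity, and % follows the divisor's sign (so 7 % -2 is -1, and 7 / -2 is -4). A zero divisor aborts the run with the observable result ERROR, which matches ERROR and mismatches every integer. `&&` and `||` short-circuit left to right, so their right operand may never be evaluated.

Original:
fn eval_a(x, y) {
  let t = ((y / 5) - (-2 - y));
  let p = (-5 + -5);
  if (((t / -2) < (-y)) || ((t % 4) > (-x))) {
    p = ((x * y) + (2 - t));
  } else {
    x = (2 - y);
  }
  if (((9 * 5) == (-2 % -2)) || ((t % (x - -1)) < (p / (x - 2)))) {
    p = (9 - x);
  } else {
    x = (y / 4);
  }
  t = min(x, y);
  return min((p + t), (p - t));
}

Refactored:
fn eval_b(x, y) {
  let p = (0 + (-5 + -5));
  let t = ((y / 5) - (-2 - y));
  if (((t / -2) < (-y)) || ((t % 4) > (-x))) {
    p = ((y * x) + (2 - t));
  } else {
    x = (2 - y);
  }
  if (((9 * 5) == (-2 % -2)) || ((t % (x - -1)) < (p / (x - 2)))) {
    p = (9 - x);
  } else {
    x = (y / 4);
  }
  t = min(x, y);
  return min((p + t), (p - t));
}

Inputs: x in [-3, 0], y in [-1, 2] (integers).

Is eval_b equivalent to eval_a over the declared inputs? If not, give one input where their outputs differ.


Differences: arithmetic usage differs, and constant usage differs — yet all 16 inputs agree.
verdict: equivalent


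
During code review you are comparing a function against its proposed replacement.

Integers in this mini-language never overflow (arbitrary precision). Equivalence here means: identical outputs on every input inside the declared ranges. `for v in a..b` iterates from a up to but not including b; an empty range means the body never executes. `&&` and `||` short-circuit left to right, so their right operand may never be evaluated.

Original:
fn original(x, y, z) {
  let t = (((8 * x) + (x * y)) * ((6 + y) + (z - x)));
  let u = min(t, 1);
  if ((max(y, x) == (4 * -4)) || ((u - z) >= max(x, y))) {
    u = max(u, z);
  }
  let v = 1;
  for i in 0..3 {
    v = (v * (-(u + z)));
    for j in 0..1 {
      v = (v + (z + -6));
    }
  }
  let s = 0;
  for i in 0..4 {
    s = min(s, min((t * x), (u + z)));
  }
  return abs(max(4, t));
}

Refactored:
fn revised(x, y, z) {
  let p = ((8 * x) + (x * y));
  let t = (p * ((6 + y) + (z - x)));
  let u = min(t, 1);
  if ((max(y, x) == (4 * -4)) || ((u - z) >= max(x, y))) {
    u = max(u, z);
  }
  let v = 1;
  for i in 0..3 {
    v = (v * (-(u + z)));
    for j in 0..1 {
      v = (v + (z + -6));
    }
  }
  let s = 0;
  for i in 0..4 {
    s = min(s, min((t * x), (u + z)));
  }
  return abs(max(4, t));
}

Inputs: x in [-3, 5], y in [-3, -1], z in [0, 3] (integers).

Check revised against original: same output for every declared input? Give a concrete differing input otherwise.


Equivalent — the differences include local variable names differ, plus statement counts differ, yet no declared input distinguishes the two.
Tracing x=4, y=-3, z=1: original: t becomes 0; next u becomes 0; next ((max(y, x) == (4 * -4)) || ((u - z) >= max(x, y))) evaluates to false; next v becomes 1; next at i=0:; next v becomes -1; next at j=0:; next v becomes -6; next at i=1:; next v becomes 6; next at j=0:; next v becomes 1; next at i=2:; next v becomes -1; next at j=0:; next v becomes -6; next s becomes 0; next at i=0:; next s becomes 0; next at i=1:; next s becomes 0; next at i=2:; next s becomes 0; next at i=3:; next s becomes 0; next final value 4 | revised: p becomes 20; next t becomes 0; next u becomes 0; next ((max(y, x) == (4 * -4)) || ((u - z) >= max(x, y))) evaluates to false; next v becomes 1; next at i=0:; next v becomes -1; next at j=0:; next v becomes -6; next at i=1:; next v becomes 6; next at j=0:; next v becomes 1; next at i=2:; next v becomes -1; next at j=0:; next v becomes -6; next s becomes 0; next at i=0:; next s becomes 0; next at i=1:; next s becomes 0; next at i=2:; next s becomes 0; next at i=3:; next s becomes 0; next final value 4 — matching result 4.
Every one of the 108 inputs gives matching results.
verdict: equivalent


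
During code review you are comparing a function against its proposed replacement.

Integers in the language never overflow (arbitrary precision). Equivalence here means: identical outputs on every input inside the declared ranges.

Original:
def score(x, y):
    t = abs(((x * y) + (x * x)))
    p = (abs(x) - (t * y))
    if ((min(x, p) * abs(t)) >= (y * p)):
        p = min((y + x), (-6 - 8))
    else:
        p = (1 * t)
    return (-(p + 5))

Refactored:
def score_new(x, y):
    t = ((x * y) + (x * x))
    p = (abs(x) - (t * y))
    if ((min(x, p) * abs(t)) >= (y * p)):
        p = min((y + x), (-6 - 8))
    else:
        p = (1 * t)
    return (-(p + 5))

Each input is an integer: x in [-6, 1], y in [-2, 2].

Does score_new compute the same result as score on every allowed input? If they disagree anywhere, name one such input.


These are not equivalent — on x=-1, y=2 the outputs split (9 vs -4).
score: t becomes 1; next p becomes -1; next ((min(x, p) * abs(t)) >= (y * p)) evaluates to true; next p becomes -14; next final value 9
score_new: t becomes -1; next p becomes 3; next ((min(x, p) * abs(t)) >= (y * p)) evaluates to false; next p becomes -1; next final value -4
verdict: not equivalent; witness: x=-1, y=2


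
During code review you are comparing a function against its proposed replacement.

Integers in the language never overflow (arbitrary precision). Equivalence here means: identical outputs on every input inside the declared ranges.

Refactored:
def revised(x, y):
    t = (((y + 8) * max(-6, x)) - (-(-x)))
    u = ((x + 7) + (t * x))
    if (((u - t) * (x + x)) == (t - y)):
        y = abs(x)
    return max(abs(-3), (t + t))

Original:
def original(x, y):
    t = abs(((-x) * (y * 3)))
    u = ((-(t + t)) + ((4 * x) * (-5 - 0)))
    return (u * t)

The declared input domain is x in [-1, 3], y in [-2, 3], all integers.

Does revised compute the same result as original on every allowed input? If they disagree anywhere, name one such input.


Input x=-1, y=-2: 48 from original versus 3 from revised.
verdict: not equivalent; witness: x=-1, y=-2


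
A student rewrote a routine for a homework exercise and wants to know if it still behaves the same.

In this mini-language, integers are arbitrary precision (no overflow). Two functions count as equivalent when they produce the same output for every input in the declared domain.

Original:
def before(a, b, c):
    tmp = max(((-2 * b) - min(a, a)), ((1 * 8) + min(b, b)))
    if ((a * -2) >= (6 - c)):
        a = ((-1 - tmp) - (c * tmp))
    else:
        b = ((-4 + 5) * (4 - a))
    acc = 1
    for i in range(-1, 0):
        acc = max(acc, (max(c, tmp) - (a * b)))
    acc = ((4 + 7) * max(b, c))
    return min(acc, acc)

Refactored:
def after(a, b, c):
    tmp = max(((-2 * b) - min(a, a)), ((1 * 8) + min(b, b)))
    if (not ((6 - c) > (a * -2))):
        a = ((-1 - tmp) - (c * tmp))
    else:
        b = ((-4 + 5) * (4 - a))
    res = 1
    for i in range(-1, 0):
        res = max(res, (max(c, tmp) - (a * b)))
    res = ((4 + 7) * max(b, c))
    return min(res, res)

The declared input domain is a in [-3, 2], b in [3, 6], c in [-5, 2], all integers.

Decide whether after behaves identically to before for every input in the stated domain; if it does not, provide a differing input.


The two are interchangeable: boolean connective usage differs; also comparison usage differs; also local variable names differ, and every declared input agrees.
Tracing a=0, b=6, c=2: before: tmp=14, then ((a * -2) >= (6 - c)) is false, then b=4, then acc=1, then (i=-1), then acc=14, then acc=44, then returns 44 | after: tmp=14, then (not ((6 - c) > (a * -2))) is false, then b=4, then res=1, then (i=-1), then res=14, then res=44, then returns 44 — matching result 44.
Checked all 192 inputs in the declared domain: the outputs agree on every one.
verdict: equivalent


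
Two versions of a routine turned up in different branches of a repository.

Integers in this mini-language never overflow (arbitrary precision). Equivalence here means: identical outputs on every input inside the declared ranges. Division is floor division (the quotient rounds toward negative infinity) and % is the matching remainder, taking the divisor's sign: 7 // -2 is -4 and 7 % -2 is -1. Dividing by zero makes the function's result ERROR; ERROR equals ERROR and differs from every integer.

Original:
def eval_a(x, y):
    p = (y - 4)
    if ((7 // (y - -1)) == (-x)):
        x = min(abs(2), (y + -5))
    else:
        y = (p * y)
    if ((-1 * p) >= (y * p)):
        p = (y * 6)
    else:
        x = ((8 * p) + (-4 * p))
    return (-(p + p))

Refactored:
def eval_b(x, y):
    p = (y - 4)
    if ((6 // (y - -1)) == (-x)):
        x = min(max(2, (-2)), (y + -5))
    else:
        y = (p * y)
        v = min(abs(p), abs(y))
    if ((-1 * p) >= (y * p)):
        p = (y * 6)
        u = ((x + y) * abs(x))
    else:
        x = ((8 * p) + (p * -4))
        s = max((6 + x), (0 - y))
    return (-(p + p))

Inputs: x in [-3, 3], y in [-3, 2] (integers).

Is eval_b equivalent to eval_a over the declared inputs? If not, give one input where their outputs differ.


There is a counterexample at x=3, y=-3: -252 on one side, 14 on the other.
eval_a: p = -7; ((7 // (y - -1)) == (-x)) -> false; y = 21; ((-1 * p) >= (y * p)) -> true; p = 126; return -252
eval_b: p = -7; ((6 // (y - -1)) == (-x)) -> true; x = -8; ((-1 * p) >= (y * p)) -> false; x = -28; s = 3; return 14
verdict: not equivalent; witness: x=3, y=-3


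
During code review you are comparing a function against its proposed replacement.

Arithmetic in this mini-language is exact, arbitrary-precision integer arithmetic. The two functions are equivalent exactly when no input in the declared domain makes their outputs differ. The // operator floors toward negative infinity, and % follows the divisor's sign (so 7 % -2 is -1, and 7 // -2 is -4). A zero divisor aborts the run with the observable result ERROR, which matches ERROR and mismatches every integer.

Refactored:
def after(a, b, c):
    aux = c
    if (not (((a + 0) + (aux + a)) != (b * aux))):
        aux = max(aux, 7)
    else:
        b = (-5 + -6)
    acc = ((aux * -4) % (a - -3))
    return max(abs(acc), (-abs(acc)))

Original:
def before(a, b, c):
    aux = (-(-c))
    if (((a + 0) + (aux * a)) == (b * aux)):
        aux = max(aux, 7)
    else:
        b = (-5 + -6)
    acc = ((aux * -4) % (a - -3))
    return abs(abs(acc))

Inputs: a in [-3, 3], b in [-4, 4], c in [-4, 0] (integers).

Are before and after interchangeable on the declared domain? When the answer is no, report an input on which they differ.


Run the pair on a=0, b=0, c=-4.
before: aux=-4, then (((a + 0) + (aux * a)) == (b * aux)) is true, then aux=7, then acc=2, then returns 2
after: aux=-4, then (not (((a + 0) + (aux + a)) != (b * aux))) is false, then b=-11, then acc=1, then returns 1
2 against 1: the behavior changed.
verdict: not equivalent; witness: a=0, b=0, c=-4


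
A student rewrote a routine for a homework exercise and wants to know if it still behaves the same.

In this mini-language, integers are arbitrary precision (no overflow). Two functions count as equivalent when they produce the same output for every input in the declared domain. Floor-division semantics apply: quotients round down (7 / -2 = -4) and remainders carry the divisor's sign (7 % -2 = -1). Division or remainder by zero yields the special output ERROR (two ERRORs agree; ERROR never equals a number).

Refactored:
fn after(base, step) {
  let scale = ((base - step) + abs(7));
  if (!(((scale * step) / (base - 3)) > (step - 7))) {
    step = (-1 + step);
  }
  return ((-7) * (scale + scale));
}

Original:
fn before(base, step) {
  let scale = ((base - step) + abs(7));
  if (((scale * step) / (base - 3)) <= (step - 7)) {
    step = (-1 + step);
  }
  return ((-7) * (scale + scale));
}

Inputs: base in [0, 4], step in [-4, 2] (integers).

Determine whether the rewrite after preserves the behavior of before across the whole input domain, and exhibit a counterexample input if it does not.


Side by side, the visible changes include: comparison usage differs; and boolean connective usage differs.
One worked example (base=2, step=-1) — before: scale becomes 10; next (((scale * step) / (base - 3)) <= (step - 7)) evaluates to false; next final value -140; after: scale becomes 10; next (!(((scale * step) / (base - 3)) > (step - 7))) evaluates to false; next final value -140; agreement on -140.
Sweeping the whole domain (35 inputs) finds no disagreement.
verdict: equivalent


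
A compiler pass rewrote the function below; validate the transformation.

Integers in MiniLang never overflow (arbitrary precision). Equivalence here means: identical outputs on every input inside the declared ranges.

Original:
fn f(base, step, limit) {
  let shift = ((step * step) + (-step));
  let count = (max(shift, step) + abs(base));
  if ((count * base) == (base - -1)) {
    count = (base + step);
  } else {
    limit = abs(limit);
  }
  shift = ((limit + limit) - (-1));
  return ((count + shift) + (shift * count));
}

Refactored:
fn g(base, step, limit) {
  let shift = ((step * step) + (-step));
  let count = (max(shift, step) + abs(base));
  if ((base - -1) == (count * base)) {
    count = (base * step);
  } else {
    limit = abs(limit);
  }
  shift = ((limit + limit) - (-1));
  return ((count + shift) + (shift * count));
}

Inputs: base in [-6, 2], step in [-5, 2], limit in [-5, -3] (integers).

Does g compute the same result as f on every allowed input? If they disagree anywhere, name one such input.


These are not equivalent — on base=1, step=1, limit=-5 the outputs split (-25 vs -17).
f: shift = 0; count = 2; ((count * base) == (base - -1)) -> true; count = 2; shift = -9; return -25
g: shift = 0; count = 2; ((base - -1) == (count * base)) -> true; count = 1; shift = -9; return -17
verdict: not equivalent; witness: base=1, step=1, limit=-5


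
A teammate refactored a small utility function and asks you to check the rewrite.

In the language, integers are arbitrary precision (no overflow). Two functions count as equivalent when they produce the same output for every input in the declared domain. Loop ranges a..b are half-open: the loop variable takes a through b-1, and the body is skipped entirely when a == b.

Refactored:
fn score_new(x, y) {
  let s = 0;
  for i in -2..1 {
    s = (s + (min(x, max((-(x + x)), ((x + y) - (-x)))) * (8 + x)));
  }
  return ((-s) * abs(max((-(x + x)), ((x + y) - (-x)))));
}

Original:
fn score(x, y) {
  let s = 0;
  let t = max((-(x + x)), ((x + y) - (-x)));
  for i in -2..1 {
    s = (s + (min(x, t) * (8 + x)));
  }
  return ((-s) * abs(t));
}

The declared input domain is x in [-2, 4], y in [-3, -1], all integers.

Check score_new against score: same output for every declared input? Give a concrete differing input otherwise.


Comparing the listings, the differences include: min/max/abs usage differs, and statement counts differ, and local variable names differ, and arithmetic usage differs.
One worked example (x=4, y=-2) — score: s = 0; t = 6; [i=-2]; s = 48; [i=-1]; s = 96; [i=0]; s = 144; return -864; score_new: s = 0; [i=-2]; s = 48; [i=-1]; s = 96; [i=0]; s = 144; return -864; agreement on -864.
Checked all 21 inputs in the declared domain: the outputs agree on every one.
verdict: equivalent


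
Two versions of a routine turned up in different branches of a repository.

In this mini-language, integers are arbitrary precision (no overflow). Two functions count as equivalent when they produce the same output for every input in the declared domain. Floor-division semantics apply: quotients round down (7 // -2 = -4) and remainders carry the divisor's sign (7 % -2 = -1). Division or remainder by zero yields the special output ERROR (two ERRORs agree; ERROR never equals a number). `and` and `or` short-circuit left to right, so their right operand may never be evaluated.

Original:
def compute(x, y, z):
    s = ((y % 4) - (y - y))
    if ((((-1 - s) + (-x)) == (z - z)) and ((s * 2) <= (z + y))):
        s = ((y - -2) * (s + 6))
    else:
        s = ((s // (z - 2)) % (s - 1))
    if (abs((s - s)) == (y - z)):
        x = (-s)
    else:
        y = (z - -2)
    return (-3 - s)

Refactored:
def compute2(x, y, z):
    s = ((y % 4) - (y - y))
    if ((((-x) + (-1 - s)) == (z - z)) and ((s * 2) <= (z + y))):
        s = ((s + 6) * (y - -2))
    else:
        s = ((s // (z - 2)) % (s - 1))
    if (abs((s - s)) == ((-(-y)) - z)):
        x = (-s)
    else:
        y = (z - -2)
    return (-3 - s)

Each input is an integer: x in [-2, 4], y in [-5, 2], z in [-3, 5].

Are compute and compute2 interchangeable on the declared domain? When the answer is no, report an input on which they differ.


Comparing the listings, the differences include: same computation, different form.
As a probe, take x=4, y=-1, z=-1: compute runs s=3, then ((((-1 - s) + (-x)) == (z - z)) and ((s * 2) <= (z + y))) is false, then s=1, then (abs((s - s)) == (y - z)) is true, then x=-1, then returns -4; compute2 runs s=3, then ((((-x) + (-1 - s)) == (z - z)) and ((s * 2) <= (z + y))) is false, then s=1, then (abs((s - s)) == ((-(-y)) - z)) is true, then x=-1, then returns -4; both end at -4.
Sweeping the whole domain (504 inputs) finds no disagreement.
verdict: equivalent
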